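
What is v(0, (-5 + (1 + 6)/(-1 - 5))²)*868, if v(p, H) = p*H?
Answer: 0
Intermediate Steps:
v(p, H) = H*p
v(0, (-5 + (1 + 6)/(-1 - 5))²)*868 = ((-5 + (1 + 6)/(-1 - 5))²*0)*868 = ((-5 + 7/(-6))²*0)*868 = ((-5 + 7*(-⅙))²*0)*868 = ((-5 - 7/6)²*0)*868 = ((-37/6)²*0)*868 = ((1369/36)*0)*868 = 0*868 = 0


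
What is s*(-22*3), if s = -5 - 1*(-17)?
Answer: -792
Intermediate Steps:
s = 12 (s = -5 + 17 = 12)
s*(-22*3) = 12*(-22*3) = 12*(-66) = -792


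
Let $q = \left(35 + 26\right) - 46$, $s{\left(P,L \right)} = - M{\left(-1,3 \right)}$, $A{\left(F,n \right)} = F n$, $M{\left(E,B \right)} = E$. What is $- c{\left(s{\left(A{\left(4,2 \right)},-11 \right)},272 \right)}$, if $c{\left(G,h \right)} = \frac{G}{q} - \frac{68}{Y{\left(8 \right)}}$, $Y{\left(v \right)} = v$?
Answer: $\frac{253}{30} \approx 8.4333$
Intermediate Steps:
$s{\left(P,L \right)} = 1$ ($s{\left(P,L \right)} = \left(-1\right) \left(-1\right) = 1$)
$q = 15$ ($q = 61 - 46 = 15$)
$c{\left(G,h \right)} = - \frac{17}{2} + \frac{G}{15}$ ($c{\left(G,h \right)} = \frac{G}{15} - \frac{68}{8} = G \frac{1}{15} - \frac{17}{2} = \frac{G}{15} - \frac{17}{2} = - \frac{17}{2} + \frac{G}{15}$)
$- c{\left(s{\left(A{\left(4,2 \right)},-11 \right)},272 \right)} = - (- \frac{17}{2} + \frac{1}{15} \cdot 1) = - (- \frac{17}{2} + \frac{1}{15}) = \left(-1\right) \left(- \frac{253}{30}\right) = \frac{253}{30}$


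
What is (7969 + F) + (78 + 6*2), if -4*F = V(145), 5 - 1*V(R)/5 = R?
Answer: 8234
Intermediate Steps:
V(R) = 25 - 5*R
F = 175 (F = -(25 - 5*145)/4 = -(25 - 725)/4 = -¼*(-700) = 175)
(7969 + F) + (78 + 6*2) = (7969 + 175) + (78 + 6*2) = 8144 + (78 + 12) = 8144 + 90 = 8234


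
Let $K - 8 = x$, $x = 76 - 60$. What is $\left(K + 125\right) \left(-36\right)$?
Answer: $-5364$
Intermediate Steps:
$x = 16$
$K = 24$ ($K = 8 + 16 = 24$)
$\left(K + 125\right) \left(-36\right) = \left(24 + 125\right) \left(-36\right) = 149 \left(-36\right) = -5364$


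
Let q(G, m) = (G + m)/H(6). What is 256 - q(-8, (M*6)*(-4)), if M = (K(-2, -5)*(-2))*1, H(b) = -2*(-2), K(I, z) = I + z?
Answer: 342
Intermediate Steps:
H(b) = 4
M = 14 (M = ((-2 - 5)*(-2))*1 = -7*(-2)*1 = 14*1 = 14)
q(G, m) = G/4 + m/4 (q(G, m) = (G + m)/4 = (G + m)*(¼) = G/4 + m/4)
256 - q(-8, (M*6)*(-4)) = 256 - ((¼)*(-8) + ((14*6)*(-4))/4) = 256 - (-2 + (84*(-4))/4) = 256 - (-2 + (¼)*(-336)) = 256 - (-2 - 84) = 256 - 1*(-86) = 256 + 86 = 342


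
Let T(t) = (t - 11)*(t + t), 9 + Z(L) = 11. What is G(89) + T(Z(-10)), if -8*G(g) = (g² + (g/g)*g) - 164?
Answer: -4067/4 ≈ -1016.8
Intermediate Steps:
Z(L) = 2 (Z(L) = -9 + 11 = 2)
G(g) = 41/2 - g/8 - g²/8 (G(g) = -((g² + (g/g)*g) - 164)/8 = -((g² + 1*g) - 164)/8 = -((g² + g) - 164)/8 = -((g + g²) - 164)/8 = -(-164 + g + g²)/8 = 41/2 - g/8 - g²/8)
T(t) = 2*t*(-11 + t) (T(t) = (-11 + t)*(2*t) = 2*t*(-11 + t))
G(89) + T(Z(-10)) = (41/2 - ⅛*89 - ⅛*89²) + 2*2*(-11 + 2) = (41/2 - 89/8 - ⅛*7921) + 2*2*(-9) = (41/2 - 89/8 - 7921/8) - 36 = -3923/4 - 36 = -4067/4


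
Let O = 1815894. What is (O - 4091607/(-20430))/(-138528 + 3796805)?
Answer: 588933429/1186326970 ≈ 0.49643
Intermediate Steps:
(O - 4091607/(-20430))/(-138528 + 3796805) = (1815894 - 4091607/(-20430))/(-138528 + 3796805) = (1815894 - 4091607*(-1/20430))/3658277 = (1815894 + 454623/2270)*(1/3658277) = (4122534003/2270)*(1/3658277) = 588933429/1186326970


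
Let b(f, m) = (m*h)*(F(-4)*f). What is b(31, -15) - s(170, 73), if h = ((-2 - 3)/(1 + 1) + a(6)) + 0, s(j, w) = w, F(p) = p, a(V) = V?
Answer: 6437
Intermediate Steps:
h = 7/2 (h = ((-2 - 3)/(1 + 1) + 6) + 0 = (-5/2 + 6) + 0 = 7/2 + 0 = 7/2 ≈ 3.5000)
b(f, m) = -14*f*m (b(f, m) = (m*(7/2))*(-4*f) = (7*m/2)*(-4*f) = -14*f*m)
b(31, -15) - s(170, 73) = -14*31*(-15) - 1*73 = 6510 - 73 = 6437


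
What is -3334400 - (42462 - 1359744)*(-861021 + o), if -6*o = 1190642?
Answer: -1395612678496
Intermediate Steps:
o = -595321/3 (o = -⅙*1190642 = -595321/3 ≈ -1.9844e+5)
-3334400 - (42462 - 1359744)*(-861021 + o) = -3334400 - (42462 - 1359744)*(-861021 - 595321/3) = -3334400 - (-1317282)*(-3178384)/3 = -3334400 - 1*1395609344096 = -3334400 - 1395609344096 = -1395612678496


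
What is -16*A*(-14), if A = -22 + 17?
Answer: -1120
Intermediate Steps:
A = -5
-16*A*(-14) = -16*(-5)*(-14) = 80*(-14) = -1120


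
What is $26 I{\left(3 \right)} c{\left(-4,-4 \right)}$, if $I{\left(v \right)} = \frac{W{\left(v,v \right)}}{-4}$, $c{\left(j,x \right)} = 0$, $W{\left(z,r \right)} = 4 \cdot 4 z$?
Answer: $0$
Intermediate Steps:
$W{\left(z,r \right)} = 16 z$
$I{\left(v \right)} = - 4 v$ ($I{\left(v \right)} = \frac{16 v}{-4} = 16 v \left(- \frac{1}{4}\right) = - 4 v$)
$26 I{\left(3 \right)} c{\left(-4,-4 \right)} = 26 \left(\left(-4\right) 3\right) 0 = 26 \left(-12\right) 0 = \left(-312\right) 0 = 0$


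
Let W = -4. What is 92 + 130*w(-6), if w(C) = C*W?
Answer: 3212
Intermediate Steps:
w(C) = -4*C (w(C) = C*(-4) = -4*C)
92 + 130*w(-6) = 92 + 130*(-4*(-6)) = 92 + 130*24 = 92 + 3120 = 3212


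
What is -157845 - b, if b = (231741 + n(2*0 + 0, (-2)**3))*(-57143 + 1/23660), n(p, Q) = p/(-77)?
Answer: 313310880440139/23660 ≈ 1.3242e+10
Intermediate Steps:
n(p, Q) = -p/77 (n(p, Q) = p*(-1/77) = -p/77)
b = -313314615052839/23660 (b = (231741 - (2*0 + 0)/77)*(-57143 + 1/23660) = (231741 - (0 + 0)/77)*(-57143 + 1/23660) = (231741 - 1/77*0)*(-1352003379/23660) = (231741 + 0)*(-1352003379/23660) = 231741*(-1352003379/23660) = -313314615052839/23660 ≈ -1.3242e+10)
-157845 - b = -157845 - 1*(-313314615052839/23660) = -157845 + 313314615052839/23660 = 313310880440139/23660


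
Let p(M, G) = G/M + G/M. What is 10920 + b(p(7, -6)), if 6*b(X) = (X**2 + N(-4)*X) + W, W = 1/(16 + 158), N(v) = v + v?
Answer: 558765553/51156 ≈ 10923.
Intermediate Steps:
N(v) = 2*v
p(M, G) = 2*G/M
W = 1/174 ≈ 0.0057471
b(X) = 1/1044 - 4*X/3 + X**2/6 (b(X) = ((X**2 + (2*(-4))*X) + 1/174)/6 = ((X**2 - 8*X) + 1/174)/6 = (1/174 + X**2 - 8*X)/6 = 1/1044 - 4*X/3 + X**2/6)
10920 + b(p(7, -6)) = 10920 + (1/1044 - 8*(-6)/(3*7) + (2*(-6)/7)**2/6) = 10920 + (1/1044 - 8*(-6)/(3*7) + (2*(-6)*(1/7))**2/6) = 10920 + (1/1044 - 4/3*(-12/7) + (-12/7)**2/6) = 10920 + (1/1044 + 16/7 + (1/6)*(144/49)) = 10920 + (1/1044 + 16/7 + 24/49) = 10920 + 142033/51156 = 558765553/51156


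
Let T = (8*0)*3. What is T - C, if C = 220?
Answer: -220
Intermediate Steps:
T = 0 (T = 0*3 = 0)
T - C = 0 - 1*220 = 0 - 220 = -220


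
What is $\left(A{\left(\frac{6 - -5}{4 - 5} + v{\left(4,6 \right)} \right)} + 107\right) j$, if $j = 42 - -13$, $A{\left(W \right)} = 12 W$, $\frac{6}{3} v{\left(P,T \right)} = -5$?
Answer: $-3025$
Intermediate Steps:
$v{\left(P,T \right)} = - \frac{5}{2}$ ($v{\left(P,T \right)} = \frac{1}{2} \left(-5\right) = - \frac{5}{2}$)
$j = 55$ ($j = 42 + 13 = 55$)
$\left(A{\left(\frac{6 - -5}{4 - 5} + v{\left(4,6 \right)} \right)} + 107\right) j = \left(12 \left(\frac{6 - -5}{4 - 5} - \frac{5}{2}\right) + 107\right) 55 = \left(12 \left(\frac{6 + 5}{-1} - \frac{5}{2}\right) + 107\right) 55 = \left(12 \left(\left(-1\right) 11 - \frac{5}{2}\right) + 107\right) 55 = \left(12 \left(-11 - \frac{5}{2}\right) + 107\right) 55 = \left(12 \left(- \frac{27}{2}\right) + 107\right) 55 = \left(-162 + 107\right) 55 = \left(-55\right) 55 = -3025$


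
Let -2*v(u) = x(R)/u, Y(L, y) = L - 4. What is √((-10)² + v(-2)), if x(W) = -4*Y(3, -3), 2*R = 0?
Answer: √101 ≈ 10.050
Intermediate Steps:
Y(L, y) = -4 + L
R = 0 (R = (½)*0 = 0)
x(W) = 4 (x(W) = -4*(-4 + 3) = -4*(-1) = 4)
v(u) = -2/u
√((-10)² + v(-2)) = √((-10)² - 2/(-2)) = √(100 - 2*(-½)) = √(100 + 1) = √101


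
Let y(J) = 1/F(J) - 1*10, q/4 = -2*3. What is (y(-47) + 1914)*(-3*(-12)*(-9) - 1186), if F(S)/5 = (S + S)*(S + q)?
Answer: -9594008631/3337 ≈ -2.8750e+6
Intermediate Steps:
q = -24 (q = 4*(-2*3) = 4*(-6) = -24)
F(S) = 10*S*(-24 + S) (F(S) = 5*((S + S)*(S - 24)) = 5*((2*S)*(-24 + S)) = 5*(2*S*(-24 + S)) = 10*S*(-24 + S))
y(J) = -10 + 1/(10*J*(-24 + J)) (y(J) = 1/(10*J*(-24 + J)) - 1*10 = 1/(10*J*(-24 + J)) - 10 = -10 + 1/(10*J*(-24 + J)))
(y(-47) + 1914)*(-3*(-12)*(-9) - 1186) = ((⅒)*(1 - 100*(-47)*(-24 - 47))/(-47*(-24 - 47)) + 1914)*(-3*(-12)*(-9) - 1186) = ((⅒)*(-1/47)*(1 - 100*(-47)*(-71))/(-71) + 1914)*(36*(-9) - 1186) = ((⅒)*(-1/47)*(-1/71)*(1 - 333700) + 1914)*(-324 - 1186) = ((⅒)*(-1/47)*(-1/71)*(-333699) + 1914)*(-1510) = (-333699/33370 + 1914)*(-1510) = (63536481/33370)*(-1510) = -9594008631/3337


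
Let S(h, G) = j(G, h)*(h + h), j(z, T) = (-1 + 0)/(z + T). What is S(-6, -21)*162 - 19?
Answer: -91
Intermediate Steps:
j(z, T) = -1/(T + z)
S(h, G) = -2*h/(G + h) (S(h, G) = (-1/(h + G))*(h + h) = (-1/(G + h))*(2*h) = -2*h/(G + h))
S(-6, -21)*162 - 19 = -2*(-6)/(-21 - 6)*162 - 19 = -2*(-6)/(-27)*162 - 19 = -2*(-6)*(-1/27)*162 - 19 = -4/9*162 - 19 = -72 - 19 = -91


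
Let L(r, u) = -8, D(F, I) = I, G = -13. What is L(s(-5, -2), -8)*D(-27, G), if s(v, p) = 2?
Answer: 104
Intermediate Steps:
L(s(-5, -2), -8)*D(-27, G) = -8*(-13) = 104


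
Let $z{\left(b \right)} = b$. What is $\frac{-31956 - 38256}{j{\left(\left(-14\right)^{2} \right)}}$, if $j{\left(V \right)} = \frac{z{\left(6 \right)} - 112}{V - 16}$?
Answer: $\frac{6319080}{53} \approx 1.1923 \cdot 10^{5}$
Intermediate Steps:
$j{\left(V \right)} = - \frac{106}{-16 + V}$ ($j{\left(V \right)} = \frac{6 - 112}{V - 16} = - \frac{106}{-16 + V}$)
$\frac{-31956 - 38256}{j{\left(\left(-14\right)^{2} \right)}} = \frac{-31956 - 38256}{\left(-106\right) \frac{1}{-16 + \left(-14\right)^{2}}} = - \frac{70212}{\left(-106\right) \frac{1}{-16 + 196}} = - \frac{70212}{\left(-106\right) \frac{1}{180}} = - \frac{70212}{- \frac{53}{90}} = \left(-70212\right) \left(- \frac{90}{53}\right) = \frac{6319080}{53}$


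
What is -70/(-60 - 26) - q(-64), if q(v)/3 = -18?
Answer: 2357/43 ≈ 54.814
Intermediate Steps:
q(v) = -54 (q(v) = 3*(-18) = -54)
-70/(-60 - 26) - q(-64) = -70/(-60 - 26) - 1*(-54) = -70/(-86) + 54 = -70*(-1/86) + 54 = 35/43 + 54 = 2357/43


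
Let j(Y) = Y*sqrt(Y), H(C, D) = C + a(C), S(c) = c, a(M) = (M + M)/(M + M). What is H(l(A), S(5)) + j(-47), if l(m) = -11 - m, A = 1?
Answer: -11 - 47*I*sqrt(47) ≈ -11.0 - 322.22*I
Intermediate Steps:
a(M) = 1 (a(M) = (2*M)/((2*M)) = (2*M)*(1/(2*M)) = 1)
H(C, D) = 1 + C (H(C, D) = C + 1 = 1 + C)
j(Y) = Y**(3/2)
H(l(A), S(5)) + j(-47) = (1 + (-11 - 1*1)) + (-47)**(3/2) = (1 + (-11 - 1)) - 47*I*sqrt(47) = (1 - 12) - 47*I*sqrt(47) = -11 - 47*I*sqrt(47)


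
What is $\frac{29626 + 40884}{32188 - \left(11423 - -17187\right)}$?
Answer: $\frac{35255}{1789} \approx 19.707$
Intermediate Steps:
$\frac{29626 + 40884}{32188 - \left(11423 - -17187\right)} = \frac{70510}{32188 - \left(11423 + 17187\right)} = \frac{70510}{32188 - 28610} = \frac{70510}{3578} = 70510 \cdot \frac{1}{3578} = \frac{35255}{1789}$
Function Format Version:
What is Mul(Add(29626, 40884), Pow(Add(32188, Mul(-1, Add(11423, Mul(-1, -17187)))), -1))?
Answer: Rational(35255, 1789) ≈ 19.707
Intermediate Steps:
Mul(Add(29626, 40884), Pow(Add(32188, Mul(-1, Add(11423, Mul(-1, -17187)))), -1)) = Mul(70510, Pow(Add(32188, Mul(-1, Add(11423, 17187))), -1)) = Mul(70510, Pow(Add(32188, Mul(-1, 28610)), -1)) = Mul(70510, Pow(Add(32188, -28610), -1)) = Mul(70510, Pow(3578, -1)) = Mul(70510, Rational(1, 3578)) = Rational(35255, 1789)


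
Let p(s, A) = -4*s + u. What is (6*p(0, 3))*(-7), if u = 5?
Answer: -210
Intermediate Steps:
p(s, A) = 5 - 4*s (p(s, A) = -4*s + 5 = 5 - 4*s)
(6*p(0, 3))*(-7) = (6*(5 - 4*0))*(-7) = (6*(5 + 0))*(-7) = (6*5)*(-7) = 30*(-7) = -210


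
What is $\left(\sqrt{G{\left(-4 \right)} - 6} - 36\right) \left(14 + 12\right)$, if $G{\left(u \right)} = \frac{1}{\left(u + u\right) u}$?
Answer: $-936 + \frac{13 i \sqrt{382}}{4} \approx -936.0 + 63.521 i$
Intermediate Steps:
$G{\left(u \right)} = \frac{1}{2 u^{2}}$ ($G{\left(u \right)} = \frac{1}{2 u u} = \frac{\frac{1}{2} \frac{1}{u}}{u} = \frac{1}{2 u^{2}}$)
$\left(\sqrt{G{\left(-4 \right)} - 6} - 36\right) \left(14 + 12\right) = \left(\sqrt{\frac{1}{2 \cdot 16} - 6} - 36\right) \left(14 + 12\right) = \left(\sqrt{\frac{1}{2} \cdot \frac{1}{16} - 6} - 36\right) 26 = \left(\sqrt{\frac{1}{32} - 6} - 36\right) 26 = \left(\sqrt{- \frac{191}{32}} - 36\right) 26 = \left(\frac{i \sqrt{382}}{8} - 36\right) 26 = \left(-36 + \frac{i \sqrt{382}}{8}\right) 26 = -936 + \frac{13 i \sqrt{382}}{4}$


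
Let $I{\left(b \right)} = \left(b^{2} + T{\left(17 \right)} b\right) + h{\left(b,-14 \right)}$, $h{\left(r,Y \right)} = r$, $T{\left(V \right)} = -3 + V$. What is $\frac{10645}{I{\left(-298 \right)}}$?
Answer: $\frac{10645}{84334} \approx 0.12622$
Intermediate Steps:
$I{\left(b \right)} = b^{2} + 15 b$ ($I{\left(b \right)} = \left(b^{2} + \left(-3 + 17\right) b\right) + b = \left(b^{2} + 14 b\right) + b = b^{2} + 15 b$)
$\frac{10645}{I{\left(-298 \right)}} = \frac{10645}{\left(-298\right) \left(15 - 298\right)} = \frac{10645}{\left(-298\right) \left(-283\right)} = \frac{10645}{84334}$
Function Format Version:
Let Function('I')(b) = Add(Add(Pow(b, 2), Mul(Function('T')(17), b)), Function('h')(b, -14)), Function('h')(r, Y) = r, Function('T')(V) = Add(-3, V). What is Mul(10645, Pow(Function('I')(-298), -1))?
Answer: Rational(10645, 84334) ≈ 0.12622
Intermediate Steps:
Function('I')(b) = Add(Pow(b, 2), Mul(15, b)) (Function('I')(b) = Add(Add(Pow(b, 2), Mul(Add(-3, 17), b)), b) = Add(Add(Pow(b, 2), Mul(14, b)), b) = Add(Pow(b, 2), Mul(15, b)))
Mul(10645, Pow(Function('I')(-298), -1)) = Mul(10645, Pow(Mul(-298, Add(15, -298)), -1)) = Mul(10645, Pow(Mul(-298, -283), -1)) = Mul(10645, Pow(84334, -1)) = Mul(10645, Rational(1, 84334)) = Rational(10645, 84334)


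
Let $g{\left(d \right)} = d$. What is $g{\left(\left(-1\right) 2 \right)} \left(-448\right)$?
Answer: $896$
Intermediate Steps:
$g{\left(\left(-1\right) 2 \right)} \left(-448\right) = \left(-1\right) 2 \left(-448\right) = \left(-2\right) \left(-448\right) = 896$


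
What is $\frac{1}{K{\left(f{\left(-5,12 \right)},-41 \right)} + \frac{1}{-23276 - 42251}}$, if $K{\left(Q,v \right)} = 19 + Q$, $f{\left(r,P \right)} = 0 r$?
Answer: $\frac{65527}{1245012} \approx 0.052632$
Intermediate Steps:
$f{\left(r,P \right)} = 0$
$\frac{1}{K{\left(f{\left(-5,12 \right)},-41 \right)} + \frac{1}{-23276 - 42251}} = \frac{1}{\left(19 + 0\right) + \frac{1}{-23276 - 42251}} = \frac{1}{19 + \frac{1}{-65527}} = \frac{1}{19 - \frac{1}{65527}} = \frac{1}{\frac{1245012}{65527}} = \frac{65527}{1245012}$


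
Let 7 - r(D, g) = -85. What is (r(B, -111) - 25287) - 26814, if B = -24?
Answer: -52009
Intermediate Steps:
r(D, g) = 92 (r(D, g) = 7 - 1*(-85) = 7 + 85 = 92)
(r(B, -111) - 25287) - 26814 = (92 - 25287) - 26814 = -25195 - 26814 = -52009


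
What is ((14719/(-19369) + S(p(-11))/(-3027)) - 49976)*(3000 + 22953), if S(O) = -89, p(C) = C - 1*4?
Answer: -25348588035490460/19543321 ≈ -1.2970e+9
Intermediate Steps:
p(C) = -4 + C (p(C) = C - 4 = -4 + C)
((14719/(-19369) + S(p(-11))/(-3027)) - 49976)*(3000 + 22953) = ((14719/(-19369) - 89/(-3027)) - 49976)*(3000 + 22953) = ((14719*(-1/19369) - 89*(-1/3027)) - 49976)*25953 = ((-14719/19369 + 89/3027) - 49976)*25953 = (-42830572/58629963 - 49976)*25953 = -2930133861460/58629963*25953 = -25348588035490460/19543321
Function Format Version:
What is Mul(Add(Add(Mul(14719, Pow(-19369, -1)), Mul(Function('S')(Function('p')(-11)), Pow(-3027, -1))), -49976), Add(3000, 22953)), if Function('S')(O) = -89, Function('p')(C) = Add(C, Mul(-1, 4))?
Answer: Rational(-25348588035490460, 19543321) ≈ -1.2970e+9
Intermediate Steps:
Function('p')(C) = Add(-4, C) (Function('p')(C) = Add(C, -4) = Add(-4, C))
Mul(Add(Add(Mul(14719, Pow(-19369, -1)), Mul(Function('S')(Function('p')(-11)), Pow(-3027, -1))), -49976), Add(3000, 22953)) = Mul(Add(Add(Mul(14719, Pow(-19369, -1)), Mul(-89, Pow(-3027, -1))), -49976), Add(3000, 22953)) = Mul(Add(Add(Mul(14719, Rational(-1, 19369)), Mul(-89, Rational(-1, 3027))), -49976), 25953) = Mul(Add(Add(Rational(-14719, 19369), Rational(89, 3027)), -49976), 25953) = Mul(Add(Rational(-42830572, 58629963), -49976), 25953) = Mul(Rational(-2930133861460, 58629963), 25953) = Rational(-25348588035490460, 19543321)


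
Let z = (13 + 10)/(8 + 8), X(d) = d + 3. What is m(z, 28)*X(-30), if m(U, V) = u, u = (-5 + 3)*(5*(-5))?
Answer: -1350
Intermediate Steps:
u = 50 (u = -2*(-25) = 50)
X(d) = 3 + d
z = 23/16 ≈ 1.4375
m(U, V) = 50
m(z, 28)*X(-30) = 50*(3 - 30) = 50*(-27) = -1350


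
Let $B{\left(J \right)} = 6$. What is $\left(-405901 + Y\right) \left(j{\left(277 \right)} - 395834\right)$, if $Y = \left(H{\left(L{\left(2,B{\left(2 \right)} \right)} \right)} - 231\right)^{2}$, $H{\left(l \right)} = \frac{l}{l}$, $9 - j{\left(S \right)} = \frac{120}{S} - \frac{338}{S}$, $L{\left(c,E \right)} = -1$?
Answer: $\frac{38704197014307}{277} \approx 1.3973 \cdot 10^{11}$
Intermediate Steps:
$j{\left(S \right)} = 9 + \frac{218}{S}$ ($j{\left(S \right)} = 9 - \left(\frac{120}{S} - \frac{338}{S}\right) = 9 - - \frac{218}{S} = 9 + \frac{218}{S}$)
$H{\left(l \right)} = 1$
$Y = 52900$ ($Y = \left(1 - 231\right)^{2} = \left(-230\right)^{2} = 52900$)
$\left(-405901 + Y\right) \left(j{\left(277 \right)} - 395834\right) = \left(-405901 + 52900\right) \left(\left(9 + \frac{218}{277}\right) - 395834\right) = - 353001 \left(\left(9 + 218 \cdot \frac{1}{277}\right) - 395834\right) = - 353001 \left(\left(9 + \frac{218}{277}\right) - 395834\right) = - 353001 \left(\frac{2711}{277} - 395834\right) = \left(-353001\right) \left(- \frac{109643307}{277}\right) = \frac{38704197014307}{277}$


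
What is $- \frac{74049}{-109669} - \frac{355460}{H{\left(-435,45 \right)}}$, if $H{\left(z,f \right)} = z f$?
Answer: $\frac{8086490383}{429354135} \approx 18.834$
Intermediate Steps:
$H{\left(z,f \right)} = f z$
$- \frac{74049}{-109669} - \frac{355460}{H{\left(-435,45 \right)}} = - \frac{74049}{-109669} - \frac{355460}{45 \left(-435\right)} = \left(-74049\right) \left(- \frac{1}{109669}\right) - \frac{355460}{-19575} = \frac{74049}{109669} - - \frac{71092}{3915} = \frac{74049}{109669} + \frac{71092}{3915} = \frac{8086490383}{429354135}$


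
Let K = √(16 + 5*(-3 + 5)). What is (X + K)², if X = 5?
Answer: (5 + √26)² ≈ 101.99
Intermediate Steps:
K = √26 (K = √(16 + 5*2) = √(16 + 10) = √26 ≈ 5.0990)
(X + K)² = (5 + √26)²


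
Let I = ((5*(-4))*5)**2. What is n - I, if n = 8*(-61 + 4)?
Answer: -10456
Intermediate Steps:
I = 10000 (I = (-20*5)**2 = (-100)**2 = 10000)
n = -456 (n = 8*(-57) = -456)
n - I = -456 - 1*10000 = -456 - 10000 = -10456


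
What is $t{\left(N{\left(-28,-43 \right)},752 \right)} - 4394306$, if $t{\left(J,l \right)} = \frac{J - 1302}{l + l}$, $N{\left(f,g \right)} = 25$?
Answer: $- \frac{6609037501}{1504} \approx -4.3943 \cdot 10^{6}$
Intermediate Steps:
$t{\left(J,l \right)} = \frac{-1302 + J}{2 l}$
$t{\left(N{\left(-28,-43 \right)},752 \right)} - 4394306 = \frac{-1302 + 25}{2 \cdot 752} - 4394306 = \frac{1}{2} \cdot \frac{1}{752} \left(-1277\right) - 4394306 = - \frac{1277}{1504} - 4394306 = - \frac{6609037501}{1504}$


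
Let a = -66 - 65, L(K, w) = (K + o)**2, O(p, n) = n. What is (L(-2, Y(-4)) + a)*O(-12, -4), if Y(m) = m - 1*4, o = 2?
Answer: 524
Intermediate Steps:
Y(m) = -4 + m (Y(m) = m - 4 = -4 + m)
L(K, w) = (2 + K)**2 (L(K, w) = (K + 2)**2 = (2 + K)**2)
a = -131
(L(-2, Y(-4)) + a)*O(-12, -4) = ((2 - 2)**2 - 131)*(-4) = (0**2 - 131)*(-4) = (0 - 131)*(-4) = -131*(-4) = 524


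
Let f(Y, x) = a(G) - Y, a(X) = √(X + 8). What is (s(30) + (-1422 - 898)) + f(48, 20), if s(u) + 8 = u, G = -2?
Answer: -2346 + √6 ≈ -2343.6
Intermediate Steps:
a(X) = √(8 + X)
s(u) = -8 + u
f(Y, x) = √6 - Y (f(Y, x) = √(8 - 2) - Y = √6 - Y)
(s(30) + (-1422 - 898)) + f(48, 20) = ((-8 + 30) + (-1422 - 898)) + (√6 - 1*48) = (22 - 2320) + (√6 - 48) = -2298 + (-48 + √6) = -2346 + √6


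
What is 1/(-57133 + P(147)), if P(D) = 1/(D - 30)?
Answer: -117/6684560 ≈ -1.7503e-5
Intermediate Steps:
P(D) = 1/(-30 + D)
1/(-57133 + P(147)) = 1/(-57133 + 1/(-30 + 147)) = 1/(-57133 + 1/117) = 1/(-6684560/117) = -117/6684560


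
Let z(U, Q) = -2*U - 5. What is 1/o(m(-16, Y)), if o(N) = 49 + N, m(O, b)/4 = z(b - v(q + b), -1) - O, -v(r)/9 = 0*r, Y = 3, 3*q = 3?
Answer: 1/69 ≈ 0.014493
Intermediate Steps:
q = 1 (q = (⅓)*3 = 1)
v(r) = 0 (v(r) = -0*r = -9*0 = 0)
z(U, Q) = -5 - 2*U
m(O, b) = -20 - 8*b - 4*O (m(O, b) = 4*((-5 - 2*(b - 1*0)) - O) = 4*((-5 - 2*(b + 0)) - O) = 4*((-5 - 2*b) - O) = 4*(-5 - O - 2*b) = -20 - 8*b - 4*O)
1/o(m(-16, Y)) = 1/(49 + (-20 - 8*3 - 4*(-16))) = 1/(49 + (-20 - 24 + 64)) = 1/(49 + 20) = 1/69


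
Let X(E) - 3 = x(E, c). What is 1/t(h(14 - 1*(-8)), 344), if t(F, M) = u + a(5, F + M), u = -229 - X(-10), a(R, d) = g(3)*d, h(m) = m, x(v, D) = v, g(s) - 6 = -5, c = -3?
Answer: 1/144 ≈ 0.0069444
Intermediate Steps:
g(s) = 1 (g(s) = 6 - 5 = 1)
X(E) = 3 + E
a(R, d) = d (a(R, d) = 1*d = d)
u = -222 (u = -229 - (3 - 10) = -229 - 1*(-7) = -229 + 7 = -222)
t(F, M) = -222 + F + M (t(F, M) = -222 + (F + M) = -222 + F + M)
1/t(h(14 - 1*(-8)), 344) = 1/(-222 + (14 - 1*(-8)) + 344) = 1/(-222 + (14 + 8) + 344) = 1/(-222 + 22 + 344) = 1/144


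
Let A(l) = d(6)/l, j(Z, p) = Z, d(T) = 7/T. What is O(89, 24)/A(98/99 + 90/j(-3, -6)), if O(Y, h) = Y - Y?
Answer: 0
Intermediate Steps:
O(Y, h) = 0
A(l) = 7/(6*l) (A(l) = (7/6)/l = (7*(⅙))/l = 7/(6*l))
O(89, 24)/A(98/99 + 90/j(-3, -6)) = 0/((7/(6*(98/99 + 90/(-3))))) = 0/((7/(6*(98*(1/99) + 90*(-⅓))))) = 0/((7/(6*(98/99 - 30)))) = 0/((7/(6*(-2872/99)))) = 0/(((7/6)*(-99/2872))) = 0/(-231/5744) = 0*(-5744/231) = 0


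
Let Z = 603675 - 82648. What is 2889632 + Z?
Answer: 3410659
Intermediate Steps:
Z = 521027
2889632 + Z = 2889632 + 521027 = 3410659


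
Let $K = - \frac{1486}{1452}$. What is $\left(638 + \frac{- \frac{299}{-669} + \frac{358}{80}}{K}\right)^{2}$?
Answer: $\frac{4402672404189742881}{10981137888400} \approx 4.0093 \cdot 10^{5}$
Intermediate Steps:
$K = - \frac{743}{726}$ ($K = \left(-1486\right) \frac{1}{1452} = - \frac{743}{726} \approx -1.0234$)
$\left(638 + \frac{- \frac{299}{-669} + \frac{358}{80}}{K}\right)^{2} = \left(638 + \frac{- \frac{299}{-669} + \frac{358}{80}}{- \frac{743}{726}}\right)^{2} = \left(638 + \left(\left(-299\right) \left(- \frac{1}{669}\right) + 358 \cdot \frac{1}{80}\right) \left(- \frac{726}{743}\right)\right)^{2} = \left(638 + \left(\frac{299}{669} + \frac{179}{40}\right) \left(- \frac{726}{743}\right)\right)^{2} = \left(638 + \frac{131711}{26760} \left(- \frac{726}{743}\right)\right)^{2} = \left(638 - \frac{15937031}{3313780}\right)^{2} = \left(\frac{2098254609}{3313780}\right)^{2} = \frac{4402672404189742881}{10981137888400}$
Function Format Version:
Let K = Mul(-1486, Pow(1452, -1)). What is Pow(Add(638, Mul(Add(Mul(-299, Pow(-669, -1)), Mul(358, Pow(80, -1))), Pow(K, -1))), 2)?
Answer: Rational(4402672404189742881, 10981137888400) ≈ 4.0093e+5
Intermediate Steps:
K = Rational(-743, 726) (K = Mul(-1486, Rational(1, 1452)) = Rational(-743, 726) ≈ -1.0234)
Pow(Add(638, Mul(Add(Mul(-299, Pow(-669, -1)), Mul(358, Pow(80, -1))), Pow(K, -1))), 2) = Pow(Add(638, Mul(Add(Mul(-299, Pow(-669, -1)), Mul(358, Pow(80, -1))), Pow(Rational(-743, 726), -1))), 2) = Pow(Add(638, Mul(Add(Mul(-299, Rational(-1, 669)), Mul(358, Rational(1, 80))), Rational(-726, 743))), 2) = Pow(Add(638, Mul(Add(Rational(299, 669), Rational(179, 40)), Rational(-726, 743))), 2) = Pow(Add(638, Mul(Rational(131711, 26760), Rational(-726, 743))), 2) = Pow(Add(638, Rational(-15937031, 3313780)), 2) = Pow(Rational(2098254609, 3313780), 2) = Rational(4402672404189742881, 10981137888400)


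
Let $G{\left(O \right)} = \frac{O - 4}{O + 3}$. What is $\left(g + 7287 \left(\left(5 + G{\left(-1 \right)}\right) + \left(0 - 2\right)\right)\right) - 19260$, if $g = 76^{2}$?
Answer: $- \frac{19681}{2} \approx -9840.5$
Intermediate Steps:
$G{\left(O \right)} = \frac{-4 + O}{3 + O}$
$g = 5776$
$\left(g + 7287 \left(\left(5 + G{\left(-1 \right)}\right) + \left(0 - 2\right)\right)\right) - 19260 = \left(5776 + 7287 \left(\left(5 + \frac{-4 - 1}{3 - 1}\right) + \left(0 - 2\right)\right)\right) - 19260 = \left(5776 + 7287 \left(\left(5 + \frac{1}{2} \left(-5\right)\right) + \left(0 - 2\right)\right)\right) - 19260 = \left(5776 + 7287 \left(\left(5 + \frac{1}{2} \left(-5\right)\right) - 2\right)\right) - 19260 = \left(5776 + 7287 \left(\left(5 - \frac{5}{2}\right) - 2\right)\right) - 19260 = \left(5776 + 7287 \left(\frac{5}{2} - 2\right)\right) - 19260 = \left(5776 + 7287 \cdot \frac{1}{2}\right) - 19260 = \left(5776 + \frac{7287}{2}\right) - 19260 = \frac{18839}{2} - 19260 = - \frac{19681}{2}$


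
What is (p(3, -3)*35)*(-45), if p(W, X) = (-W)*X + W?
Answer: -18900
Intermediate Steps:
p(W, X) = W - W*X (p(W, X) = -W*X + W = W - W*X)
(p(3, -3)*35)*(-45) = ((3*(1 - 1*(-3)))*35)*(-45) = ((3*(1 + 3))*35)*(-45) = ((3*4)*35)*(-45) = (12*35)*(-45) = 420*(-45) = -18900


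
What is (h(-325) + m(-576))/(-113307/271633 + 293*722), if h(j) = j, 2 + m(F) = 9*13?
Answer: -57042930/57462761311 ≈ -0.00099269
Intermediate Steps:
m(F) = 115 (m(F) = -2 + 9*13 = -2 + 117 = 115)
(h(-325) + m(-576))/(-113307/271633 + 293*722) = (-325 + 115)/(-113307/271633 + 293*722) = -210/(-113307*1/271633 + 211546) = -210/(-113307/271633 + 211546) = -210/57462761311/271633 = -210*271633/57462761311 = -57042930/57462761311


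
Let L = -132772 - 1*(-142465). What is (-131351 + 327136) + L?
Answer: 205478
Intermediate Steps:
L = 9693 (L = -132772 + 142465 = 9693)
(-131351 + 327136) + L = (-131351 + 327136) + 9693 = 195785 + 9693 = 205478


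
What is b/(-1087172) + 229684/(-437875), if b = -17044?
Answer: -60560718037/119011359875 ≈ -0.50887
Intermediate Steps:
b/(-1087172) + 229684/(-437875) = -17044/(-1087172) + 229684/(-437875) = -17044*(-1/1087172) + 229684*(-1/437875) = 4261/271793 - 229684/437875 = -60560718037/119011359875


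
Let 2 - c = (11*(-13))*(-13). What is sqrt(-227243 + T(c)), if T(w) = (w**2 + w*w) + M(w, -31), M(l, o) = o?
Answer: 2*sqrt(1667406) ≈ 2582.6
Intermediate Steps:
c = -1857 (c = 2 - 11*(-13)*(-13) = 2 - (-143)*(-13) = 2 - 1*1859 = 2 - 1859 = -1857)
T(w) = -31 + 2*w**2 (T(w) = (w**2 + w*w) - 31 = (w**2 + w**2) - 31 = 2*w**2 - 31 = -31 + 2*w**2)
sqrt(-227243 + T(c)) = sqrt(-227243 + (-31 + 2*(-1857)**2)) = sqrt(-227243 + (-31 + 2*3448449)) = sqrt(-227243 + (-31 + 6896898)) = sqrt(-227243 + 6896867) = sqrt(6669624) = 2*sqrt(1667406)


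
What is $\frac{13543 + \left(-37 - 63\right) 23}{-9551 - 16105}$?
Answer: $- \frac{11243}{25656} \approx -0.43822$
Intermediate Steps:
$\frac{13543 + \left(-37 - 63\right) 23}{-9551 - 16105} = \frac{13543 - 2300}{-25656} = \left(13543 - 2300\right) \left(- \frac{1}{25656}\right) = 11243 \left(- \frac{1}{25656}\right) = - \frac{11243}{25656}$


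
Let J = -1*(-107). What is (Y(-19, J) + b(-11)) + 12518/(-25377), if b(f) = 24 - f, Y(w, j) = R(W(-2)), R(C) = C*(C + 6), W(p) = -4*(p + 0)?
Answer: 337991/2307 ≈ 146.51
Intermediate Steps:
W(p) = -4*p
R(C) = C*(6 + C)
J = 107
Y(w, j) = 112 (Y(w, j) = (-4*(-2))*(6 - 4*(-2)) = 8*(6 + 8) = 8*14 = 112)
(Y(-19, J) + b(-11)) + 12518/(-25377) = (112 + (24 - 1*(-11))) + 12518/(-25377) = (112 + (24 + 11)) + 12518*(-1/25377) = (112 + 35) - 1138/2307 = 147 - 1138/2307 = 337991/2307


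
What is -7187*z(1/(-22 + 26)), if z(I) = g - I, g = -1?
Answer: 35935/4 ≈ 8983.8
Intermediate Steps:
z(I) = -1 - I
-7187*z(1/(-22 + 26)) = -7187*(-1 - 1/(-22 + 26)) = -7187*(-1 - 1/4) = -7187*(-1 - 1*¼) = -7187*(-1 - ¼) = -7187*(-5/4) = 35935/4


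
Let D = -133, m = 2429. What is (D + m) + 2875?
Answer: 5171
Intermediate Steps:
(D + m) + 2875 = (-133 + 2429) + 2875 = 2296 + 2875 = 5171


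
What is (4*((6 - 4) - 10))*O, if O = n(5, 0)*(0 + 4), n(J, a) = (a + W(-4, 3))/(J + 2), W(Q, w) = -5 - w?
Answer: 1024/7 ≈ 146.29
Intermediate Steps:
n(J, a) = (-8 + a)/(2 + J) (n(J, a) = (a + (-5 - 1*3))/(J + 2) = (a + (-5 - 3))/(2 + J) = (a - 8)/(2 + J) = (-8 + a)/(2 + J))
O = -32/7 (O = ((-8 + 0)/(2 + 5))*(0 + 4) = (-8/7)*4 = ((⅐)*(-8))*4 = -8/7*4 = -32/7 ≈ -4.5714)
(4*((6 - 4) - 10))*O = (4*((6 - 4) - 10))*(-32/7) = (4*(2 - 10))*(-32/7) = (4*(-8))*(-32/7) = -32*(-32/7) = 1024/7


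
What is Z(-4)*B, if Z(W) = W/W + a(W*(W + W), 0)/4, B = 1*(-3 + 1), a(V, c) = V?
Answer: -18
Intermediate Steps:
B = -2 (B = 1*(-2) = -2)
Z(W) = 1 + W²/2 (Z(W) = W/W + (W*(W + W))/4 = 1 + (W*(2*W))*(¼) = 1 + (2*W²)*(¼) = 1 + W²/2)
Z(-4)*B = (1 + (½)*(-4)²)*(-2) = (1 + (½)*16)*(-2) = (1 + 8)*(-2) = 9*(-2) = -18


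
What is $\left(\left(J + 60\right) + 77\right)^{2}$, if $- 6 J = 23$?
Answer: $\frac{638401}{36} \approx 17733.0$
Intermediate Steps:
$J = - \frac{23}{6}$ ($J = \left(- \frac{1}{6}\right) 23 = - \frac{23}{6} \approx -3.8333$)
$\left(\left(J + 60\right) + 77\right)^{2} = \left(\left(- \frac{23}{6} + 60\right) + 77\right)^{2} = \left(\frac{337}{6} + 77\right)^{2} = \left(\frac{799}{6}\right)^{2} = \frac{638401}{36}$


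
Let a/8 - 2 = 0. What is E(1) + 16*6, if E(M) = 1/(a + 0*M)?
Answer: 1537/16 ≈ 96.063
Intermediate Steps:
a = 16 (a = 16 + 8*0 = 16 + 0 = 16)
E(M) = 1/16 (E(M) = 1/(16 + 0*M) = 1/(16 + 0) = 1/16)
E(1) + 16*6 = 1/16 + 16*6 = 1/16 + 96 = 1537/16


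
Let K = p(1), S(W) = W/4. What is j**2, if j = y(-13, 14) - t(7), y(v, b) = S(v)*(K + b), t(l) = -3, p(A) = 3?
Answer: 43681/16 ≈ 2730.1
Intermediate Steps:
S(W) = W/4 (S(W) = W*(1/4) = W/4)
K = 3
y(v, b) = v*(3 + b)/4 (y(v, b) = (v/4)*(3 + b) = v*(3 + b)/4)
j = -209/4 (j = (1/4)*(-13)*(3 + 14) - 1*(-3) = (1/4)*(-13)*17 + 3 = -221/4 + 3 = -209/4 ≈ -52.250)
j**2 = (-209/4)**2 = 43681/16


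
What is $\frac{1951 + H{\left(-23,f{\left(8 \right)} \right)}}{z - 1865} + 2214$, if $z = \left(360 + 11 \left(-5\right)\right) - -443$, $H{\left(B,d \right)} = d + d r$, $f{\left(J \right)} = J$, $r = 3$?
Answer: $\frac{2471055}{1117} \approx 2212.2$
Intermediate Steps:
$H{\left(B,d \right)} = 4 d$ ($H{\left(B,d \right)} = d + d 3 = d + 3 d = 4 d$)
$z = 748$ ($z = \left(360 - 55\right) + 443 = 305 + 443 = 748$)
$\frac{1951 + H{\left(-23,f{\left(8 \right)} \right)}}{z - 1865} + 2214 = \frac{1951 + 4 \cdot 8}{748 - 1865} + 2214 = \frac{1951 + 32}{-1117} + 2214 = 1983 \left(- \frac{1}{1117}\right) + 2214 = - \frac{1983}{1117} + 2214 = \frac{2471055}{1117}$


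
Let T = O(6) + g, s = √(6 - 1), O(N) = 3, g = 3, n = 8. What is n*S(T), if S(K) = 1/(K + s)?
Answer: 48/31 - 8*√5/31 ≈ 0.97134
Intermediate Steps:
s = √5 ≈ 2.2361
T = 6 (T = 3 + 3 = 6)
S(K) = 1/(K + √5)
n*S(T) = 8/(6 + √5)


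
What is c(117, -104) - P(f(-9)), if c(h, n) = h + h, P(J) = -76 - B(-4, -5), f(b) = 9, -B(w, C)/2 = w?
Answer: 318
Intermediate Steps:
B(w, C) = -2*w
P(J) = -84 (P(J) = -76 - (-2)*(-4) = -76 - 1*8 = -76 - 8 = -84)
c(h, n) = 2*h
c(117, -104) - P(f(-9)) = 2*117 - 1*(-84) = 234 + 84 = 318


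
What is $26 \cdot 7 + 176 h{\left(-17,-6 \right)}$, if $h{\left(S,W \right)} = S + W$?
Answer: $-3866$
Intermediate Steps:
$26 \cdot 7 + 176 h{\left(-17,-6 \right)} = 26 \cdot 7 + 176 \left(-17 - 6\right) = 182 + 176 \left(-23\right) = 182 - 4048 = -3866$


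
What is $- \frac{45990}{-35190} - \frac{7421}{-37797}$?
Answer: $\frac{22215878}{14778627} \approx 1.5032$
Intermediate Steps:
$- \frac{45990}{-35190} - \frac{7421}{-37797} = \left(-45990\right) \left(- \frac{1}{35190}\right) - - \frac{7421}{37797} = \frac{511}{391} + \frac{7421}{37797} = \frac{22215878}{14778627}$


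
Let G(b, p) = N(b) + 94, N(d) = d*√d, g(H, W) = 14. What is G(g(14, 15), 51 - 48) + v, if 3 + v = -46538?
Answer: -46447 + 14*√14 ≈ -46395.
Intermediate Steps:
N(d) = d^(3/2)
v = -46541 (v = -3 - 46538 = -46541)
G(b, p) = 94 + b^(3/2) (G(b, p) = b^(3/2) + 94 = 94 + b^(3/2))
G(g(14, 15), 51 - 48) + v = (94 + 14^(3/2)) - 46541 = (94 + 14*√14) - 46541 = -46447 + 14*√14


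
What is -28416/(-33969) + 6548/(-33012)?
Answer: 59636665/93448719 ≈ 0.63818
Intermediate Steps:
-28416/(-33969) + 6548/(-33012) = -28416*(-1/33969) + 6548*(-1/33012) = 9472/11323 - 1637/8253 = 59636665/93448719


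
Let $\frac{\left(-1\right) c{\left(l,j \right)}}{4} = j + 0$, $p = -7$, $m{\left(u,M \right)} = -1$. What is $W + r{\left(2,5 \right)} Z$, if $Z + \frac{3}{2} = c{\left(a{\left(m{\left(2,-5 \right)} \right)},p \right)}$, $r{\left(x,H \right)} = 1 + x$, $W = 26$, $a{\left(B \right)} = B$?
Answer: $\frac{211}{2} \approx 105.5$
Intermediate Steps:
$c{\left(l,j \right)} = - 4 j$ ($c{\left(l,j \right)} = - 4 \left(j + 0\right) = - 4 j$)
$Z = \frac{53}{2}$ ($Z = - \frac{3}{2} - -28 = - \frac{3}{2} + 28 = \frac{53}{2} \approx 26.5$)
$W + r{\left(2,5 \right)} Z = 26 + \left(1 + 2\right) \frac{53}{2} = 26 + 3 \cdot \frac{53}{2} = 26 + \frac{159}{2} = \frac{211}{2}$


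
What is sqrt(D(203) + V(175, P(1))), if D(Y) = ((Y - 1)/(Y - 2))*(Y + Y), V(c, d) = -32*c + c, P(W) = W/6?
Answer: I*sqrt(202691013)/201 ≈ 70.831*I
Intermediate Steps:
P(W) = W/6 (P(W) = W*(1/6) = W/6)
V(c, d) = -31*c
D(Y) = 2*Y*(-1 + Y)/(-2 + Y) (D(Y) = ((-1 + Y)/(-2 + Y))*(2*Y) = 2*Y*(-1 + Y)/(-2 + Y))
sqrt(D(203) + V(175, P(1))) = sqrt(2*203*(-1 + 203)/(-2 + 203) - 31*175) = sqrt(2*203*202/201 - 5425) = sqrt(2*203*(1/201)*202 - 5425) = sqrt(82012/201 - 5425) = sqrt(-1008413/201) = I*sqrt(202691013)/201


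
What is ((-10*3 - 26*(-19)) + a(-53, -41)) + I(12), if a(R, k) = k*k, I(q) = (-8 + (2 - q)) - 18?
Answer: 2109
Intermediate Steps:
I(q) = -24 - q (I(q) = (-6 - q) - 18 = -24 - q)
a(R, k) = k²
((-10*3 - 26*(-19)) + a(-53, -41)) + I(12) = ((-10*3 - 26*(-19)) + (-41)²) + (-24 - 1*12) = ((-30 + 494) + 1681) + (-24 - 12) = (464 + 1681) - 36 = 2145 - 36 = 2109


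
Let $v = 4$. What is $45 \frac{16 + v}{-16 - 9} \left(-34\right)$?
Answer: $1224$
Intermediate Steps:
$45 \frac{16 + v}{-16 - 9} \left(-34\right) = 45 \frac{16 + 4}{-16 - 9} \left(-34\right) = 45 \frac{20}{-25} \left(-34\right) = 45 \cdot 20 \left(- \frac{1}{25}\right) \left(-34\right) = 45 \left(- \frac{4}{5}\right) \left(-34\right) = \left(-36\right) \left(-34\right) = 1224$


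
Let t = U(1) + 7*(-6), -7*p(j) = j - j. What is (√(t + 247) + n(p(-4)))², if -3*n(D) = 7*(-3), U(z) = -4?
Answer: (7 + √201)² ≈ 448.48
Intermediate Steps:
p(j) = 0 (p(j) = -(j - j)/7 = -⅐*0 = 0)
t = -46 (t = -4 + 7*(-6) = -4 - 42 = -46)
n(D) = 7 (n(D) = -7*(-3)/3 = -⅓*(-21) = 7)
(√(t + 247) + n(p(-4)))² = (√(-46 + 247) + 7)² = (√201 + 7)² = (7 + √201)²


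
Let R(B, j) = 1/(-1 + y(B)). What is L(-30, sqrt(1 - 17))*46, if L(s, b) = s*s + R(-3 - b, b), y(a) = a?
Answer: 165577/4 + 23*I/4 ≈ 41394.0 + 5.75*I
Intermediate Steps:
R(B, j) = 1/(-1 + B)
L(s, b) = s**2 + 1/(-4 - b) (L(s, b) = s*s + 1/(-1 + (-3 - b)) = s**2 + 1/(-4 - b))
L(-30, sqrt(1 - 17))*46 = ((-1 + (-30)**2*(4 + sqrt(1 - 17)))/(4 + sqrt(1 - 17)))*46 = ((-1 + 900*(4 + sqrt(-16)))/(4 + sqrt(-16)))*46 = ((-1 + 900*(4 + 4*I))/(4 + 4*I))*46 = (((4 - 4*I)/32)*(-1 + (3600 + 3600*I)))*46 = (((4 - 4*I)/32)*(3599 + 3600*I))*46 = ((4 - 4*I)*(3599 + 3600*I)/32)*46 = 23*(4 - 4*I)*(3599 + 3600*I)/16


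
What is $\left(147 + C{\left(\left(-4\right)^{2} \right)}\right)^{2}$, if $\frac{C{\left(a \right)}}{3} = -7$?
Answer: $15876$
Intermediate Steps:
$C{\left(a \right)} = -21$ ($C{\left(a \right)} = 3 \left(-7\right) = -21$)
$\left(147 + C{\left(\left(-4\right)^{2} \right)}\right)^{2} = \left(147 - 21\right)^{2} = 126^{2} = 15876$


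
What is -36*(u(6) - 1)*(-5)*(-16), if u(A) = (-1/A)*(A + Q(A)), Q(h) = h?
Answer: 8640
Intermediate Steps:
u(A) = -2 (u(A) = (-1/A)*(A + A) = (-1/A)*(2*A) = -2)
-36*(u(6) - 1)*(-5)*(-16) = -36*(-2 - 1)*(-5)*(-16) = -(-108)*(-5)*(-16) = -36*15*(-16) = -540*(-16) = 8640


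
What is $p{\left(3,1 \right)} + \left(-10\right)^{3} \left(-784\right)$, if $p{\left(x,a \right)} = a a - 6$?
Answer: $783995$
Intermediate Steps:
$p{\left(x,a \right)} = -6 + a^{2}$ ($p{\left(x,a \right)} = a^{2} - 6 = -6 + a^{2}$)
$p{\left(3,1 \right)} + \left(-10\right)^{3} \left(-784\right) = \left(-6 + 1^{2}\right) + \left(-10\right)^{3} \left(-784\right) = \left(-6 + 1\right) - -784000 = -5 + 784000 = 783995$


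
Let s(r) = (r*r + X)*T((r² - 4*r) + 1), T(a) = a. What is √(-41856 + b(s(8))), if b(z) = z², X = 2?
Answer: 2*√1175457 ≈ 2168.4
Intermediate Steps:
s(r) = (2 + r²)*(1 + r² - 4*r) (s(r) = (r*r + 2)*((r² - 4*r) + 1) = (r² + 2)*(1 + r² - 4*r) = (2 + r²)*(1 + r² - 4*r))
√(-41856 + b(s(8))) = √(-41856 + ((2 + 8²)*(1 + 8² - 4*8))²) = √(-41856 + ((2 + 64)*(1 + 64 - 32))²) = √(-41856 + (66*33)²) = √(-41856 + 2178²) = √(-41856 + 4743684) = √4701828 = 2*√1175457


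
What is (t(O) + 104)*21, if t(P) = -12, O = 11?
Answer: 1932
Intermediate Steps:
(t(O) + 104)*21 = (-12 + 104)*21 = 92*21 = 1932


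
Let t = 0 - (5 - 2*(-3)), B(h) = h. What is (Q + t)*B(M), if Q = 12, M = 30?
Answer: 30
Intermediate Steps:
t = -11 (t = 0 - (5 + 6) = 0 - 1*11 = 0 - 11 = -11)
(Q + t)*B(M) = (12 - 11)*30 = 1*30 = 30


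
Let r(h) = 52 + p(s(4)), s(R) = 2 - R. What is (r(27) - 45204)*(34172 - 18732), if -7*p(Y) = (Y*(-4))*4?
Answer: -4880522240/7 ≈ -6.9722e+8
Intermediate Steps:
p(Y) = 16*Y/7 (p(Y) = -Y*(-4)*4/7 = -(-4*Y)*4/7 = -(-16)*Y/7 = 16*Y/7)
r(h) = 332/7 (r(h) = 52 + 16*(2 - 1*4)/7 = 52 + 16*(2 - 4)/7 = 52 + (16/7)*(-2) = 52 - 32/7 = 332/7)
(r(27) - 45204)*(34172 - 18732) = (332/7 - 45204)*(34172 - 18732) = -316096/7*15440 = -4880522240/7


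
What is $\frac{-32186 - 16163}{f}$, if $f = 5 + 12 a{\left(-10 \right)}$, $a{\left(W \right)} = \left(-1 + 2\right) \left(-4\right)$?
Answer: $\frac{48349}{43} \approx 1124.4$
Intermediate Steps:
$a{\left(W \right)} = -4$ ($a{\left(W \right)} = 1 \left(-4\right) = -4$)
$f = -43$ ($f = 5 + 12 \left(-4\right) = 5 - 48 = -43$)
$\frac{-32186 - 16163}{f} = \frac{-32186 - 16163}{-43} = \left(-48349\right) \left(- \frac{1}{43}\right) = \frac{48349}{43}$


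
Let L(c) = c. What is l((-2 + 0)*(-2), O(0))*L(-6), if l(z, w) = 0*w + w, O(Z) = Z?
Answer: 0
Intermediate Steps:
l(z, w) = w (l(z, w) = 0 + w = w)
l((-2 + 0)*(-2), O(0))*L(-6) = 0*(-6) = 0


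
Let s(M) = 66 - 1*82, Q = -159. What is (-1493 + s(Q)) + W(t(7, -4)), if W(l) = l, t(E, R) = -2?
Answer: -1511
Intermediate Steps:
s(M) = -16 (s(M) = 66 - 82 = -16)
(-1493 + s(Q)) + W(t(7, -4)) = (-1493 - 16) - 2 = -1509 - 2 = -1511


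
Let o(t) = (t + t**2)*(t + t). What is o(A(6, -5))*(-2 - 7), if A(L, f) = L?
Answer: -4536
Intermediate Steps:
o(t) = 2*t*(t + t**2) (o(t) = (t + t**2)*(2*t) = 2*t*(t + t**2))
o(A(6, -5))*(-2 - 7) = (2*6**2*(1 + 6))*(-2 - 7) = (2*36*7)*(-9) = 504*(-9) = -4536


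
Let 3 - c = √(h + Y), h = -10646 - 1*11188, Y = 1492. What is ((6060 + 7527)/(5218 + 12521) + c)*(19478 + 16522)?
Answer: 89072000/657 - 36000*I*√20342 ≈ 1.3557e+5 - 5.1345e+6*I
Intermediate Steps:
h = -21834 (h = -10646 - 11188 = -21834)
c = 3 - I*√20342 (c = 3 - √(-21834 + 1492) = 3 - √(-20342) = 3 - I*√20342 ≈ 3.0 - 142.63*I)
((6060 + 7527)/(5218 + 12521) + c)*(19478 + 16522) = ((6060 + 7527)/(5218 + 12521) + (3 - I*√20342))*(19478 + 16522) = (13587/17739 + (3 - I*√20342))*36000 = (13587*(1/17739) + (3 - I*√20342))*36000 = (4529/5913 + (3 - I*√20342))*36000 = (22268/5913 - I*√20342)*36000 = 89072000/657 - 36000*I*√20342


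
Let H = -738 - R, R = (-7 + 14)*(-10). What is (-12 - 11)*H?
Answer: 15364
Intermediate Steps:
R = -70 (R = 7*(-10) = -70)
H = -668 (H = -738 - 1*(-70) = -738 + 70 = -668)
(-12 - 11)*H = (-12 - 11)*(-668) = -23*(-668) = 15364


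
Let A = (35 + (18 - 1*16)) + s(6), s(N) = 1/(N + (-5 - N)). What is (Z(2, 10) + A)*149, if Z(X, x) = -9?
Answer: 20711/5 ≈ 4142.2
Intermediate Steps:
s(N) = -1/5 (s(N) = 1/(-5) = -1/5)
A = 184/5 (A = (35 + (18 - 1*16)) - 1/5 = (35 + (18 - 16)) - 1/5 = (35 + 2) - 1/5 = 37 - 1/5 = 184/5 ≈ 36.800)
(Z(2, 10) + A)*149 = (-9 + 184/5)*149 = (139/5)*149 = 20711/5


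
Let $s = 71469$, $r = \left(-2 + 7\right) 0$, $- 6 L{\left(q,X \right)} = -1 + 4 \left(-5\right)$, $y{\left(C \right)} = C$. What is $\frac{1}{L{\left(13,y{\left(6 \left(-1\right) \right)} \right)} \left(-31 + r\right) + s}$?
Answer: $\frac{2}{142721} \approx 1.4013 \cdot 10^{-5}$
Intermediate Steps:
$L{\left(q,X \right)} = \frac{7}{2}$ ($L{\left(q,X \right)} = - \frac{-1 + 4 \left(-5\right)}{6} = - \frac{-1 - 20}{6} = \left(- \frac{1}{6}\right) \left(-21\right) = \frac{7}{2}$)
$r = 0$ ($r = 5 \cdot 0 = 0$)
$\frac{1}{L{\left(13,y{\left(6 \left(-1\right) \right)} \right)} \left(-31 + r\right) + s} = \frac{1}{\frac{7 \left(-31 + 0\right)}{2} + 71469} = \frac{1}{\frac{7}{2} \left(-31\right) + 71469} = \frac{1}{- \frac{217}{2} + 71469} = \frac{1}{\frac{142721}{2}} = \frac{2}{142721}$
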